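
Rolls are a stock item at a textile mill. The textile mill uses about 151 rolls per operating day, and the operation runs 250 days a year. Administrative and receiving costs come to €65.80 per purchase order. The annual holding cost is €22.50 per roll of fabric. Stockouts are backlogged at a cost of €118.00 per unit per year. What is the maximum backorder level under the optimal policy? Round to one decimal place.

S* ≈ 82.1 rolls

Annual demand D = 151 × 250 = 37,750.
With planned backorders, Q* = √(2DS/H) · √((H+B)/B).
√(2DS/H) = √(2 × 37,750 × 65.8 / 22.5) = 469.889.
√((H+B)/B) = √((22.5+118)/118) = 1.0912.
Q* ≈ 512.734.
S* = Q* · H/(H+B) = 512.734 × 22.5/140.5 ≈ 82.110.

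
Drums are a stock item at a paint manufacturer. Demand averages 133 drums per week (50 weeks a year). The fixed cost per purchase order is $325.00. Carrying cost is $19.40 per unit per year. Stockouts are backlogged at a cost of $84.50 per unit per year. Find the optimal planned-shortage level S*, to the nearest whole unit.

Annual demand D = 133 × 50 = 6,650.
With planned backorders, Q* = √(2DS/H) · √((H+B)/B).
√(2DS/H) = √(2 × 6,650 × 325 / 19.4) = 472.027.
√((H+B)/B) = √((19.4+84.5)/84.5) = 1.1089.
Q* ≈ 523.415.
S* = Q* · H/(H+B) = 523.415 × 19.4/103.9 ≈ 97.731.

S* ≈ 98 drums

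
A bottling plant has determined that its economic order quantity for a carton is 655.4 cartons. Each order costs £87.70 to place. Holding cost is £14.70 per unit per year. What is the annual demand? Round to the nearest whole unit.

D ≈ 36,000 cartons per year

Invert the EOQ relation Q*² = 2DS/H.
From Q* = √(2DS/H): D = Q*²H / (2S) = 655.4² × 14.7 / (2 × 87.7) = 35999.844.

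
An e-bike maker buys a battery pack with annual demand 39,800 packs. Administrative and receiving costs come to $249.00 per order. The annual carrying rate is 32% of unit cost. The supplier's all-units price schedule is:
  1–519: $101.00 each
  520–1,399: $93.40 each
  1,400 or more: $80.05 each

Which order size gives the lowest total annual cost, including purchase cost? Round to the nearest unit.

Holding cost per unit per year at price C is H = 0.32·C.
Evaluate total cost at each tier's feasible EOQ or, if the EOQ is below the tier, at the tier's minimum quantity.
Tier 1 ($101.00): EOQ = 783.1 exceeds tier's upper bound 519, so this tier is dominated.
EOQ at $93.40 = 814.3 (feasible in tier 2): TC = 39,800×$93.40 + (39,800/814.3)×249 + (814.3/2)×0.32×$93.40 = $3,741,659.11.
EOQ at $80.05 = 879.6 < 1400, so use break Q=1400: TC = 39,800×$80.05 + (39,800/1400.0)×249 + (1400.0/2)×0.32×$80.05 = $3,210,999.91.
Lowest total cost is $3,210,999.91 at Q = 1400.0.

Q* ≈ 1,400 packs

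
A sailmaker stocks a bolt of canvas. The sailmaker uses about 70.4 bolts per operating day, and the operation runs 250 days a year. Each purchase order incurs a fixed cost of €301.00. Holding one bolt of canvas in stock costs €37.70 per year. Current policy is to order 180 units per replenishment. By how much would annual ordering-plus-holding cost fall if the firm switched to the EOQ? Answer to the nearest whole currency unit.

Annual demand D = 70.4 × 250 = 17,600.
EOQ = √(2DS/H) = √(2 × 17,600 × 301 / 37.7) ≈ 530.13.
Cost at Q* = (D/Q*)S + (Q*/2)H = √(2DSH) ≈ €19,985.97.
Cost at Q = 180: (17,600/180)×301 + (180/2)×37.7 = €29,431.11 + €3,393.00 = €32,824.11.
Excess = €32,824.11 − €19,985.97 = €12,838.14.

Extra cost ≈ €12,838 per year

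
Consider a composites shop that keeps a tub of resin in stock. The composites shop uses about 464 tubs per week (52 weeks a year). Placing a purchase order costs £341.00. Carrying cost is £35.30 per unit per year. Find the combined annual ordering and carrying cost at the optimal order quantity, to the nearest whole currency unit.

TC* ≈ £24,101

Annual demand D = 464 × 52 = 24,128.
Q* = √(2DS/H) = √(2 × 24,128 × 341 / 35.3) ≈ 682.76.
At Q*, ordering cost (D/Q*)S equals holding cost (Q*/2)H, each = √(DSH/2).
Minimum total = √(2DSH) = √(2 × 24,128 × 341 × 35.3) ≈ 24101.285.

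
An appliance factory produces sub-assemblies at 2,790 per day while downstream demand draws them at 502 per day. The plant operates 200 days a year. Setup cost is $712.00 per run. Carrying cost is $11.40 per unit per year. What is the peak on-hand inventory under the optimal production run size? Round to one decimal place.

Annual demand D = 502 × 200 = 100,400.
Production build-up factor (1 − d/p) = 1 − 502/2,790 = 0.8201.
Q* = √(2DS / (H(1 − d/p))) = √(2 × 100,400 × 712 / (11.4 × 0.8201)).
= √(142,969,600 / 9.3488) ≈ 3910.601.
Maximum inventory = Q*(1 − d/p) = 3910.601 × 0.8201 ≈ 3206.973.

I_max ≈ 3,207.0 sub-assemblies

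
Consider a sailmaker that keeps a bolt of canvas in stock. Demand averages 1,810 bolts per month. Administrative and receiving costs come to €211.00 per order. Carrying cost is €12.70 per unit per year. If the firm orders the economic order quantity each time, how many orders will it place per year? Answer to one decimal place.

Annual demand D = 1,810 × 12 = 21,720.
Q* = √(2DS/H) = √(2 × 21,720 × 211 / 12.7) ≈ 849.54.
Orders per year = D / Q* = 21,720 / 849.54 ≈ 25.567.

N ≈ 25.6 orders per year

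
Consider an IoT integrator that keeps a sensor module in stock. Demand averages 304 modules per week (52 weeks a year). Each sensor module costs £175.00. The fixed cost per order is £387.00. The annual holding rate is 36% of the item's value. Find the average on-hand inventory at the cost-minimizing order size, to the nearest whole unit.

Average inventory ≈ 220 modules

Annual demand D = 304 × 52 = 15,808.
Holding cost H = 0.36 × £175.00 = £63.0000 per unit per year.
EOQ = √(2DS/H) = √(2 × 15,808 × 387 / 63) ≈ 440.70.
Average inventory = Q*/2 ≈ 440.70 / 2 = 220.348.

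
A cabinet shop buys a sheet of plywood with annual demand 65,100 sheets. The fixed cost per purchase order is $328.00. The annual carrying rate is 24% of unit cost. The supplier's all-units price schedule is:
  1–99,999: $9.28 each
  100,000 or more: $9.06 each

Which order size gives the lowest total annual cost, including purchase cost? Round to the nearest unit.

Holding cost per unit per year at price C is H = 0.24·C.
Evaluate total cost at each tier's feasible EOQ or, if the EOQ is below the tier, at the tier's minimum quantity.
EOQ at $9.28 = 4378.9 (feasible in tier 1): TC = 65,100×$9.28 + (65,100/4378.9)×328 + (4378.9/2)×0.24×$9.28 = $613,880.64.
EOQ at $9.06 = 4431.7 < 100000, so use break Q=100000: TC = 65,100×$9.06 + (65,100/100000.0)×328 + (100000.0/2)×0.24×$9.06 = $698,739.53.
Lowest total cost is $613,880.64 at Q = 4378.9.

Q* ≈ 4,379 sheets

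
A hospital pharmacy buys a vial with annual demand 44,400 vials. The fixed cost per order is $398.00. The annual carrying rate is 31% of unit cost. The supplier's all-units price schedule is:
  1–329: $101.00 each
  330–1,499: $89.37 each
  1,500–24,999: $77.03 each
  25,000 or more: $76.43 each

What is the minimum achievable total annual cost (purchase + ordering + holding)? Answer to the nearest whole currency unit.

Holding cost per unit per year at price C is H = 0.31·C.
Candidates are each tier's EOQ (if it falls in that tier) and each price-break quantity.
Tier 1 ($101.00): EOQ = 1062.4 exceeds tier's upper bound 329, so this tier is dominated.
EOQ at $89.37 = 1129.5 (feasible in tier 2): TC = 44,400×$89.37 + (44,400/1129.5)×398 + (1129.5/2)×0.31×$89.37 = $3,999,319.38.
EOQ at $77.03 = 1216.6 < 1500, so use break Q=1500: TC = 44,400×$77.03 + (44,400/1500.0)×398 + (1500.0/2)×0.31×$77.03 = $3,449,822.27.
EOQ at $76.43 = 1221.3 < 25000, so use break Q=25000: TC = 44,400×$76.43 + (44,400/25000.0)×398 + (25000.0/2)×0.31×$76.43 = $3,690,365.10.
Lowest total cost among the candidates is at Q = 1500.0.

TC* ≈ $3,449,822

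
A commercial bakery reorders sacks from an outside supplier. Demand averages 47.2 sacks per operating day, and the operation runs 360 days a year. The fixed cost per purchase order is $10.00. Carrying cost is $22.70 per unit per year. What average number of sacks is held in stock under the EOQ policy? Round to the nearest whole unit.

Average inventory ≈ 61 sacks

Annual demand D = 47.2 × 360 = 16,992.
The optimal lot size = √(2DS/H) = √(2 × 16,992 × 10 / 22.7) ≈ 122.36.
Average inventory = Q*/2 ≈ 122.36 / 2 = 61.178.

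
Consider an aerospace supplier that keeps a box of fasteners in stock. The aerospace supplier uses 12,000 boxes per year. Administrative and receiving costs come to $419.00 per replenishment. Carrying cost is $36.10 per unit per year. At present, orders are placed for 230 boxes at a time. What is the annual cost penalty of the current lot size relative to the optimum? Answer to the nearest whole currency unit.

EOQ = √(2DS/H) = √(2 × 12,000 × 419 / 36.1) ≈ 527.79.
Cost at Q* = (D/Q*)S + (Q*/2)H = √(2DSH) ≈ $19,053.13.
Cost at Q = 230: (12,000/230)×419 + (230/2)×36.1 = $21,860.87 + $4,151.50 = $26,012.37.
Excess = $26,012.37 − $19,053.13 = $6,959.24.

Extra cost ≈ $6,959 per year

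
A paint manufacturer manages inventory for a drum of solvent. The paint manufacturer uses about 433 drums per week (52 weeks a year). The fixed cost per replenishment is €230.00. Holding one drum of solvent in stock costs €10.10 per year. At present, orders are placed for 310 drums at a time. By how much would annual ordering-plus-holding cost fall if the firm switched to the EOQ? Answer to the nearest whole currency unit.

Extra cost ≈ €8,043 per year

Annual demand D = 433 × 52 = 22,516.
EOQ = √(2DS/H) = √(2 × 22,516 × 230 / 10.1) ≈ 1012.66.
Cost at Q* = (D/Q*)S + (Q*/2)H = √(2DSH) ≈ €10,227.87.
Cost at Q = 310: (22,516/310)×230 + (310/2)×10.1 = €16,705.42 + €1,565.50 = €18,270.92.
Excess = €18,270.92 − €10,227.87 = €8,043.05.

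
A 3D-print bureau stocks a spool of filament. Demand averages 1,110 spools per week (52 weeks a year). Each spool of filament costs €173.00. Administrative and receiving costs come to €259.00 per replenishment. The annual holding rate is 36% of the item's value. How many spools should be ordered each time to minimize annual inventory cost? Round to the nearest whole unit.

Q* ≈ 693 spools

Annual demand D = 1,110 × 52 = 57,720.
Holding cost H = 0.36 × €173.00 = €62.2800 per unit per year.
EOQ = √(2DS / H) = √(2 × 57,720 × 259 / 62.28).
= √(29,898,960 / 62.28) = √480,073.2177 ≈ 692.873.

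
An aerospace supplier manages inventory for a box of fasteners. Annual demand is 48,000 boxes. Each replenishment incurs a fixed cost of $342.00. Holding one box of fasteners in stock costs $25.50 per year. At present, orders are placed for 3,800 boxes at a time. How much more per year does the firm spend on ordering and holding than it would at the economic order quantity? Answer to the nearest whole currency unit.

EOQ = √(2DS/H) = √(2 × 48,000 × 342 / 25.5) ≈ 1134.69.
Cost at Q* = (D/Q*)S + (Q*/2)H = √(2DSH) ≈ $28,934.69.
Cost at Q = 3,800: (48,000/3,800)×342 + (3,800/2)×25.5 = $4,320.00 + $48,450.00 = $52,770.00.
Excess = $52,770.00 − $28,934.69 = $23,835.31.

Extra cost ≈ $23,835 per year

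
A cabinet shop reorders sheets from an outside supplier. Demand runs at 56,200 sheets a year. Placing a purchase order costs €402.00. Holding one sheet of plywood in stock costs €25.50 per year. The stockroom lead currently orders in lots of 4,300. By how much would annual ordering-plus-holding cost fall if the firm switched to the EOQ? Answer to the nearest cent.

Extra cost ≈ €26,134.79 per year

EOQ = √(2DS/H) = √(2 × 56,200 × 402 / 25.5) ≈ 1331.15.
Cost at Q* = (D/Q*)S + (Q*/2)H = √(2DSH) ≈ €33,944.25.
Cost at Q = 4,300: (56,200/4,300)×402 + (4,300/2)×25.5 = €5,254.05 + €54,825.00 = €60,079.05.
Excess = €60,079.05 − €33,944.25 = €26,134.79.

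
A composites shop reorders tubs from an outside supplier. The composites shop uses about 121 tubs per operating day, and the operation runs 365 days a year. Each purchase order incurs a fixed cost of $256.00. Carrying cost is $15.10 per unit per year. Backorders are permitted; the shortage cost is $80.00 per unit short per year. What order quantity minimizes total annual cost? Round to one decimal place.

Q* ≈ 1,334.2 tubs

Annual demand D = 121 × 365 = 44,165.
With planned backorders, Q* = √(2DS/H) · √((H+B)/B).
√(2DS/H) = √(2 × 44,165 × 256 / 15.1) = 1223.730.
√((H+B)/B) = √((15.1+80)/80) = 1.0903.
Q* ≈ 1334.231.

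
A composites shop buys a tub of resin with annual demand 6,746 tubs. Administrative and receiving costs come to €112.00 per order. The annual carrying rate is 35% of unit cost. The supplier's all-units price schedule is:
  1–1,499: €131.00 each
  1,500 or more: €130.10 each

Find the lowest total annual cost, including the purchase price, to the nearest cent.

TC* ≈ €892,049.71

Holding cost per unit per year at price C is H = 0.35·C.
Candidates are each tier's EOQ (if it falls in that tier) and each price-break quantity.
EOQ at €131.00 = 181.5 (feasible in tier 1): TC = 6,746×€131.00 + (6,746/181.5)×112 + (181.5/2)×0.35×€131.00 = €892,049.71.
EOQ at €130.10 = 182.2 < 1500, so use break Q=1500: TC = 6,746×€130.10 + (6,746/1500.0)×112 + (1500.0/2)×0.35×€130.10 = €912,309.55.
Lowest total cost among the candidates is at Q = 181.5.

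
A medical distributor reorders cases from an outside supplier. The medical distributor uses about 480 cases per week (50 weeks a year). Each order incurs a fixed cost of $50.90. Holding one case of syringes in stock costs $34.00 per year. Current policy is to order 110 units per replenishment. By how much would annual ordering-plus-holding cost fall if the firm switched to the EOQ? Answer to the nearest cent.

Annual demand D = 480 × 50 = 24,000.
EOQ = √(2DS/H) = √(2 × 24,000 × 50.9 / 34) ≈ 268.06.
Cost at Q* = (D/Q*)S + (Q*/2)H = √(2DSH) ≈ $9,114.21.
Cost at Q = 110: (24,000/110)×50.9 + (110/2)×34 = $11,105.45 + $1,870.00 = $12,975.45.
Excess = $12,975.45 − $9,114.21 = $3,861.25.

Extra cost ≈ $3,861.25 per year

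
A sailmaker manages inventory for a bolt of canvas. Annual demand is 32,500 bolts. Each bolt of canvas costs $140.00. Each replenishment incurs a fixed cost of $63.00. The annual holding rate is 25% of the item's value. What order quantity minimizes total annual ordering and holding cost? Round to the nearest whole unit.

Q* ≈ 342 bolts

Holding cost H = 0.25 × $140.00 = $35.0000 per unit per year.
EOQ = √(2DS / H) = √(2 × 32,500 × 63 / 35).
= √(4,095,000 / 35) = √117,000 ≈ 342.053.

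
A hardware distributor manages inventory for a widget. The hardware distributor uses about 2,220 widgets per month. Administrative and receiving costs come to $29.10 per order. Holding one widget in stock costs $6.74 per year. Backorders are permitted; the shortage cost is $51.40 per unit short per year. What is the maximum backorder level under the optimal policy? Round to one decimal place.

Annual demand D = 2,220 × 12 = 26,640.
With planned backorders, Q* = √(2DS/H) · √((H+B)/B).
√(2DS/H) = √(2 × 26,640 × 29.1 / 6.74) = 479.622.
√((H+B)/B) = √((6.74+51.4)/51.4) = 1.0635.
Q* ≈ 510.099.
S* = Q* · H/(H+B) = 510.099 × 6.74/58.14 ≈ 59.134.

S* ≈ 59.1 widgets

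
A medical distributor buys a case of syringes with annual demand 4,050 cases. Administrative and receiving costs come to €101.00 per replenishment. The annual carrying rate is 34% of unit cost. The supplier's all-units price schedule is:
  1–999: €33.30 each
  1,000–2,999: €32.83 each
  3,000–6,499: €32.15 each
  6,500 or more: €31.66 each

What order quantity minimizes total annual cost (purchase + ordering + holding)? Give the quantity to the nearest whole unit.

Holding cost per unit per year at price C is H = 0.34·C.
For each price level, check whether its EOQ is feasible; otherwise the best quantity at that price is the breakpoint.
EOQ at €33.30 = 268.8 (feasible in tier 1): TC = 4,050×€33.30 + (4,050/268.8)×101 + (268.8/2)×0.34×€33.30 = €137,908.44.
EOQ at €32.83 = 270.7 < 1000, so use break Q=1000: TC = 4,050×€32.83 + (4,050/1000.0)×101 + (1000.0/2)×0.34×€32.83 = €138,951.65.
EOQ at €32.15 = 273.6 < 3000, so use break Q=3000: TC = 4,050×€32.15 + (4,050/3000.0)×101 + (3000.0/2)×0.34×€32.15 = €146,740.35.
EOQ at €31.66 = 275.7 < 6500, so use break Q=6500: TC = 4,050×€31.66 + (4,050/6500.0)×101 + (6500.0/2)×0.34×€31.66 = €163,270.23.
Lowest total cost is €137,908.44 at Q = 268.8.

Q* ≈ 269 cases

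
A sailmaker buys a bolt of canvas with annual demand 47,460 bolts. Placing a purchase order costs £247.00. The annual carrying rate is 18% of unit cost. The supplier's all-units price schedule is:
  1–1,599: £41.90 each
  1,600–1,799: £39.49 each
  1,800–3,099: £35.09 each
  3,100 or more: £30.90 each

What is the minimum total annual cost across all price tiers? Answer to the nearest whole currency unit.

Holding cost per unit per year at price C is H = 0.18·C.
Candidates are each tier's EOQ (if it falls in that tier) and each price-break quantity.
Tier 1 (£41.90): EOQ = 1763.1 exceeds tier's upper bound 1599, so this tier is dominated.
Tier 2 (£39.49): EOQ = 1816.1 exceeds tier's upper bound 1799, so this tier is dominated.
EOQ at £35.09 = 1926.6 (feasible in tier 3): TC = 47,460×£35.09 + (47,460/1926.6)×247 + (1926.6/2)×0.18×£35.09 = £1,677,540.41.
EOQ at £30.90 = 2053.1 < 3100, so use break Q=3100: TC = 47,460×£30.90 + (47,460/3100.0)×247 + (3100.0/2)×0.18×£30.90 = £1,478,916.59.
Lowest total cost among the candidates is at Q = 3100.0.

TC* ≈ £1,478,917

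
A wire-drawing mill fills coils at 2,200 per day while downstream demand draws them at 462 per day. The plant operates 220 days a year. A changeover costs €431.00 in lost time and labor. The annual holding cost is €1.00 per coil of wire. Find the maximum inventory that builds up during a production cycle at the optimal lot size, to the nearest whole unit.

Annual demand D = 462 × 220 = 101,640.
Production build-up factor (1 − d/p) = 1 − 462/2,200 = 0.7900.
Q* = √(2DS / (H(1 − d/p))) = √(2 × 101,640 × 431 / (1 × 0.7900)).
= √(87,613,680 / 0.79) ≈ 10531.068.
Maximum inventory = Q*(1 − d/p) = 10531.068 × 0.7900 ≈ 8319.544.

I_max ≈ 8,320 coils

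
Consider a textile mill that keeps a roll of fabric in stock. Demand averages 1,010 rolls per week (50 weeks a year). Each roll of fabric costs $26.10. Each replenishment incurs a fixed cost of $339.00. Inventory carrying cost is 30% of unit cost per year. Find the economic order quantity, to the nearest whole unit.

Annual demand D = 1,010 × 50 = 50,500.
Holding cost H = 0.30 × $26.10 = $7.8300 per unit per year.
EOQ = √(2DS / H) = √(2 × 50,500 × 339 / 7.83).
= √(34,239,000 / 7.83) = √4,372,796.9349 ≈ 2091.123.

Q* ≈ 2,091 rolls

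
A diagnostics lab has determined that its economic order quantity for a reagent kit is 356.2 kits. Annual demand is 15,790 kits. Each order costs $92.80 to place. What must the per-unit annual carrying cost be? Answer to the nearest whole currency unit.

Squaring Q* = √(2DS/H) gives Q*² = 2DS/H.
From Q* = √(2DS/H): H = 2DS / Q*² = 2 × 15,790 × 92.8 / 356.2² = 23.0979.

H ≈ $23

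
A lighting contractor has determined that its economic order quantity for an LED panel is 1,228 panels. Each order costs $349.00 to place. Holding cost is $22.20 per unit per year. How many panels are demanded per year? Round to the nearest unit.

Invert the EOQ relation Q*² = 2DS/H.
From Q* = √(2DS/H): D = Q*²H / (2S) = 1,228² × 22.2 / (2 × 349) = 47961.669.

D ≈ 47,962 panels per year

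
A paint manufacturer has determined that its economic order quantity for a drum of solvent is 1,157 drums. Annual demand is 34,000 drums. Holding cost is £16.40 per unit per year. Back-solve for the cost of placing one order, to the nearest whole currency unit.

S ≈ £323

Invert the EOQ relation Q*² = 2DS/H.
From Q* = √(2DS/H): S = Q*²H / (2D) = 1,157² × 16.4 / (2 × 34,000) = 322.8506.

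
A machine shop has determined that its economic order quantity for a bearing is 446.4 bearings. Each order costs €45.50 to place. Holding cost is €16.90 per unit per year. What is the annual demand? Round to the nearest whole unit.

Invert the EOQ relation Q*² = 2DS/H.
From Q* = √(2DS/H): D = Q*²H / (2S) = 446.4² × 16.9 / (2 × 45.5) = 37007.835.

D ≈ 37,008 bearings per year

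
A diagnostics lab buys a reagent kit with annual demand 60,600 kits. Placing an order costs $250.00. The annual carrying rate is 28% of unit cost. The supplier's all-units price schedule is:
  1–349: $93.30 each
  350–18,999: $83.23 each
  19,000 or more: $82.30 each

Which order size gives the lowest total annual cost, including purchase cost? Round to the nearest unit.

Q* ≈ 1,140 kits

Holding cost per unit per year at price C is H = 0.28·C.
Evaluate total cost at each tier's feasible EOQ or, if the EOQ is below the tier, at the tier's minimum quantity.
Tier 1 ($93.30): EOQ = 1077.0 exceeds tier's upper bound 349, so this tier is dominated.
EOQ at $83.23 = 1140.3 (feasible in tier 2): TC = 60,600×$83.23 + (60,600/1140.3)×250 + (1140.3/2)×0.28×$83.23 = $5,070,310.98.
EOQ at $82.30 = 1146.7 < 19000, so use break Q=19000: TC = 60,600×$82.30 + (60,600/19000.0)×250 + (19000.0/2)×0.28×$82.30 = $5,207,095.37.
Lowest total cost is $5,070,310.98 at Q = 1140.3.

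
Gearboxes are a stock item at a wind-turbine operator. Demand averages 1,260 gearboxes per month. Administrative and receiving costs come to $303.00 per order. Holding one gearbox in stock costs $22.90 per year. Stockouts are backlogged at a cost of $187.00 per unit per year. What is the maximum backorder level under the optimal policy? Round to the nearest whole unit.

S* ≈ 73 gearboxes

Annual demand D = 1,260 × 12 = 15,120.
With planned backorders, Q* = √(2DS/H) · √((H+B)/B).
√(2DS/H) = √(2 × 15,120 × 303 / 22.9) = 632.549.
√((H+B)/B) = √((22.9+187)/187) = 1.0595.
Q* ≈ 670.162.
S* = Q* · H/(H+B) = 670.162 × 22.9/209.9 ≈ 73.114.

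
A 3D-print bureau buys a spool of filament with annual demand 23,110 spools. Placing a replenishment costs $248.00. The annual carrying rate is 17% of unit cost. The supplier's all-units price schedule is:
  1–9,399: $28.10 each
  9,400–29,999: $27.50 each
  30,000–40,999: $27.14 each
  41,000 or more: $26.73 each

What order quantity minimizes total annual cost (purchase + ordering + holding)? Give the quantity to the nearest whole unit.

Holding cost per unit per year at price C is H = 0.17·C.
For each price level, check whether its EOQ is feasible; otherwise the best quantity at that price is the breakpoint.
EOQ at $28.10 = 1549.0 (feasible in tier 1): TC = 23,110×$28.10 + (23,110/1549.0)×248 + (1549.0/2)×0.17×$28.10 = $656,790.77.
EOQ at $27.50 = 1565.8 < 9400, so use break Q=9400: TC = 23,110×$27.50 + (23,110/9400.0)×248 + (9400.0/2)×0.17×$27.50 = $658,107.21.
EOQ at $27.14 = 1576.2 < 30000, so use break Q=30000: TC = 23,110×$27.14 + (23,110/30000.0)×248 + (30000.0/2)×0.17×$27.14 = $696,603.44.
EOQ at $26.73 = 1588.2 < 41000, so use break Q=41000: TC = 23,110×$26.73 + (23,110/41000.0)×248 + (41000.0/2)×0.17×$26.73 = $711,024.14.
Lowest total cost is $656,790.77 at Q = 1549.0.

Q* ≈ 1,549 spools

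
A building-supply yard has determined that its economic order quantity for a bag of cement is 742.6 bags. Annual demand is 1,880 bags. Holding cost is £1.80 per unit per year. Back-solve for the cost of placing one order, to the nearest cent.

The basic EOQ model gives Q* = √(2DS/H); rearrange for the unknown.
From Q* = √(2DS/H): S = Q*²H / (2D) = 742.6² × 1.8 / (2 × 1,880) = 263.9943.

S ≈ £263.99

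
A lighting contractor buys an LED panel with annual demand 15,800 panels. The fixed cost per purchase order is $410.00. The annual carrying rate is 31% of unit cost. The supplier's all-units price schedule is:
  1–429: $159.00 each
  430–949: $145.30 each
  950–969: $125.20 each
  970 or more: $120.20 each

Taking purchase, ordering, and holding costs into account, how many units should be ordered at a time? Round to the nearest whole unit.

Q* ≈ 970 panels

Holding cost per unit per year at price C is H = 0.31·C.
Candidates are each tier's EOQ (if it falls in that tier) and each price-break quantity.
Tier 1 ($159.00): EOQ = 512.7 exceeds tier's upper bound 429, so this tier is dominated.
EOQ at $145.30 = 536.3 (feasible in tier 2): TC = 15,800×$145.30 + (15,800/536.3)×410 + (536.3/2)×0.31×$145.30 = $2,319,897.34.
EOQ at $125.20 = 577.8 < 950, so use break Q=950: TC = 15,800×$125.20 + (15,800/950.0)×410 + (950.0/2)×0.31×$125.20 = $2,003,414.65.
EOQ at $120.20 = 589.7 < 970, so use break Q=970: TC = 15,800×$120.20 + (15,800/970.0)×410 + (970.0/2)×0.31×$120.20 = $1,923,910.42.
Lowest total cost is $1,923,910.42 at Q = 970.0.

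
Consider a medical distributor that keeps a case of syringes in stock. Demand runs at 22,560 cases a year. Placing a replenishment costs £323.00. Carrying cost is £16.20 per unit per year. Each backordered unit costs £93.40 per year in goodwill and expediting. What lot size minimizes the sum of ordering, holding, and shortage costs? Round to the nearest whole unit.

With planned backorders, Q* = √(2DS/H) · √((H+B)/B).
√(2DS/H) = √(2 × 22,560 × 323 / 16.2) = 948.480.
√((H+B)/B) = √((16.2+93.4)/93.4) = 1.0833.
Q* ≈ 1027.449.

Q* ≈ 1,027 cases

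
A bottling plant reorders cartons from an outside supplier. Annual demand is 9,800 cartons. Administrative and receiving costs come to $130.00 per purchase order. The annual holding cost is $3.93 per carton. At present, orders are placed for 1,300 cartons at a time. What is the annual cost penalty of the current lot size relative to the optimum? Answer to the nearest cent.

EOQ = √(2DS/H) = √(2 × 9,800 × 130 / 3.93) ≈ 805.20.
Cost at Q* = (D/Q*)S + (Q*/2)H = √(2DSH) ≈ $3,164.43.
Cost at Q = 1,300: (9,800/1,300)×130 + (1,300/2)×3.93 = $980.00 + $2,554.50 = $3,534.50.
Excess = $3,534.50 − $3,164.43 = $370.07.

Extra cost ≈ $370.07 per year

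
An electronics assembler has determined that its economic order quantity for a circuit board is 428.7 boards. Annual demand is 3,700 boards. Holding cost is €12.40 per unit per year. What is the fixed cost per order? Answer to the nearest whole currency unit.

The basic EOQ model gives Q* = √(2DS/H); rearrange for the unknown.
From Q* = √(2DS/H): S = Q*²H / (2D) = 428.7² × 12.4 / (2 × 3,700) = 307.9619.

S ≈ €308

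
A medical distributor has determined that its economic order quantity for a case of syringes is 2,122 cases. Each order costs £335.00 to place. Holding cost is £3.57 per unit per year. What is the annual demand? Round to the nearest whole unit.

Squaring Q* = √(2DS/H) gives Q*² = 2DS/H.
From Q* = √(2DS/H): D = Q*²H / (2S) = 2,122² × 3.57 / (2 × 335) = 23992.979.

D ≈ 23,993 cases per year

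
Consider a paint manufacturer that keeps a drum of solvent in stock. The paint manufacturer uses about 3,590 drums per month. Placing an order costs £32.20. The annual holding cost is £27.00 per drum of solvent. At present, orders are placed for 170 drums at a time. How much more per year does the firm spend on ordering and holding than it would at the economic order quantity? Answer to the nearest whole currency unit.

Extra cost ≈ £1,800 per year

Annual demand D = 3,590 × 12 = 43,080.
EOQ = √(2DS/H) = √(2 × 43,080 × 32.2 / 27) ≈ 320.55.
Cost at Q* = (D/Q*)S + (Q*/2)H = √(2DSH) ≈ £8,654.91.
Cost at Q = 170: (43,080/170)×32.2 + (170/2)×27 = £8,159.86 + £2,295.00 = £10,454.86.
Excess = £10,454.86 − £8,654.91 = £1,799.95.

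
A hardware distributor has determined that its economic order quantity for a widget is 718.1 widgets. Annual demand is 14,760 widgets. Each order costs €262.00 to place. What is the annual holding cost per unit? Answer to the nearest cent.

Invert the EOQ relation Q*² = 2DS/H.
From Q* = √(2DS/H): H = 2DS / Q*² = 2 × 14,760 × 262 / 718.1² = 14.9985.

H ≈ €15.00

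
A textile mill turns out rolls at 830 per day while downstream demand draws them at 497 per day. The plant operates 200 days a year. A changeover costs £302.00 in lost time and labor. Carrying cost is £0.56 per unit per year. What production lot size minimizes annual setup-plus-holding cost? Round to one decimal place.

Q* ≈ 16,346.9 rolls

Annual demand D = 497 × 200 = 99,400.
Production build-up factor (1 − d/p) = 1 − 497/830 = 0.4012.
Q* = √(2DS / (H(1 − d/p))) = √(2 × 99,400 × 302 / (0.56 × 0.4012)).
= √(60,037,600 / 0.2247) ≈ 16346.869.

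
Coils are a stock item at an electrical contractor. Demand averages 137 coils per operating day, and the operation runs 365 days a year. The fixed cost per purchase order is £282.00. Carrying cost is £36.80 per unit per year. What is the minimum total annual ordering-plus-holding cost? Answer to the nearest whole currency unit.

Annual demand D = 137 × 365 = 50,005.
The optimal lot size = √(2DS/H) = √(2 × 50,005 × 282 / 36.8) ≈ 875.43.
At Q*, ordering cost (D/Q*)S equals holding cost (Q*/2)H, each = √(DSH/2).
Minimum total = √(2DSH) = √(2 × 50,005 × 282 × 36.8) ≈ 32215.893.

TC* ≈ £32,216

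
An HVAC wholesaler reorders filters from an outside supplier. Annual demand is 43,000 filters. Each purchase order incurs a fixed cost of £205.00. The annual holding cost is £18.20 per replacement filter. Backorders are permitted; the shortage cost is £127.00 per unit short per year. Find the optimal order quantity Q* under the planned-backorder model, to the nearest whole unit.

With planned backorders, Q* = √(2DS/H) · √((H+B)/B).
√(2DS/H) = √(2 × 43,000 × 205 / 18.2) = 984.216.
√((H+B)/B) = √((18.2+127)/127) = 1.0693.
Q* ≈ 1052.378.

Q* ≈ 1,052 filters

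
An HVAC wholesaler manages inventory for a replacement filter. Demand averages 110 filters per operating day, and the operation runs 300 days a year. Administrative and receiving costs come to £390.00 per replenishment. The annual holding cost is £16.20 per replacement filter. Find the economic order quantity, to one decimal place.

Annual demand D = 110 × 300 = 33,000.
EOQ = √(2DS / H) = √(2 × 33,000 × 390 / 16.2).
= √(25,740,000 / 16.2) = √1,588,888.8889 ≈ 1260.511.

Q* ≈ 1,260.5 filters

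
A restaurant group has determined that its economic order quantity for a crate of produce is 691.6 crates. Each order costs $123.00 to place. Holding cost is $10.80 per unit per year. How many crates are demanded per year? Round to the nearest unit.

D ≈ 20,999 crates per year

Squaring Q* = √(2DS/H) gives Q*² = 2DS/H.
From Q* = √(2DS/H): D = Q*²H / (2S) = 691.6² × 10.8 / (2 × 123) = 20999.000.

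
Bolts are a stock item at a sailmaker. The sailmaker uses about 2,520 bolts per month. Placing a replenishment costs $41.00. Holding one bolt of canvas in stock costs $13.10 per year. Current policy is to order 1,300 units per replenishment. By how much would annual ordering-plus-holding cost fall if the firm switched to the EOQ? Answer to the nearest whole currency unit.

Extra cost ≈ $3,769 per year

Annual demand D = 2,520 × 12 = 30,240.
EOQ = √(2DS/H) = √(2 × 30,240 × 41 / 13.1) ≈ 435.07.
Cost at Q* = (D/Q*)S + (Q*/2)H = √(2DSH) ≈ $5,699.46.
Cost at Q = 1,300: (30,240/1,300)×41 + (1,300/2)×13.1 = $953.72 + $8,515.00 = $9,468.72.
Excess = $9,468.72 − $5,699.46 = $3,769.27.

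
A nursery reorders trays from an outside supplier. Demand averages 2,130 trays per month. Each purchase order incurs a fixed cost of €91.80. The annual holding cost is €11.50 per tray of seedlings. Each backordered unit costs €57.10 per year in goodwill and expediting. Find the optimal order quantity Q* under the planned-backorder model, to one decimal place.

Annual demand D = 2,130 × 12 = 25,560.
With planned backorders, Q* = √(2DS/H) · √((H+B)/B).
√(2DS/H) = √(2 × 25,560 × 91.8 / 11.5) = 638.804.
√((H+B)/B) = √((11.5+57.1)/57.1) = 1.0961.
Q* ≈ 700.183.

Q* ≈ 700.2 trays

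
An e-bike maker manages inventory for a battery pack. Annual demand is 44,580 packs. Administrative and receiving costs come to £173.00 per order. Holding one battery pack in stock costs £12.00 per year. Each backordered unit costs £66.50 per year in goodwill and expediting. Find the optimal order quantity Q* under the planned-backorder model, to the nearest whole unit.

Q* ≈ 1,232 packs

With planned backorders, Q* = √(2DS/H) · √((H+B)/B).
√(2DS/H) = √(2 × 44,580 × 173 / 12) = 1133.750.
√((H+B)/B) = √((12+66.5)/66.5) = 1.0865.
Q* ≈ 1231.804.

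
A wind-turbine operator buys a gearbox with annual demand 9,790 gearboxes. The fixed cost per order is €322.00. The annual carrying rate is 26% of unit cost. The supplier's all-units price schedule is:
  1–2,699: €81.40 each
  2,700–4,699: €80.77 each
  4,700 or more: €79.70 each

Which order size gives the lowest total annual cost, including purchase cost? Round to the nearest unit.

Holding cost per unit per year at price C is H = 0.26·C.
For each price level, check whether its EOQ is feasible; otherwise the best quantity at that price is the breakpoint.
EOQ at €81.40 = 545.8 (feasible in tier 1): TC = 9,790×€81.40 + (9,790/545.8)×322 + (545.8/2)×0.26×€81.40 = €808,457.36.
EOQ at €80.77 = 547.9 < 2700, so use break Q=2700: TC = 9,790×€80.77 + (9,790/2700.0)×322 + (2700.0/2)×0.26×€80.77 = €820,256.12.
EOQ at €79.70 = 551.6 < 4700, so use break Q=4700: TC = 9,790×€79.70 + (9,790/4700.0)×322 + (4700.0/2)×0.26×€79.70 = €829,630.42.
Lowest total cost is €808,457.36 at Q = 545.8.

Q* ≈ 546 gearboxes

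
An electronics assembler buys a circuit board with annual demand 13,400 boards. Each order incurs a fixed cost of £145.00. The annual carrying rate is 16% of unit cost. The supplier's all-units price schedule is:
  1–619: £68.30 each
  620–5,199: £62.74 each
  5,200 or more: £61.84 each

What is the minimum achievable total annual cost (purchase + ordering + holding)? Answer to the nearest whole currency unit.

TC* ≈ £846,962

Holding cost per unit per year at price C is H = 0.16·C.
Evaluate total cost at each tier's feasible EOQ or, if the EOQ is below the tier, at the tier's minimum quantity.
EOQ at £68.30 = 596.3 (feasible in tier 1): TC = 13,400×£68.30 + (13,400/596.3)×145 + (596.3/2)×0.16×£68.30 = £921,736.61.
EOQ at £62.74 = 622.2 (feasible in tier 2): TC = 13,400×£62.74 + (13,400/622.2)×145 + (622.2/2)×0.16×£62.74 = £846,961.74.
EOQ at £61.84 = 626.7 < 5200, so use break Q=5200: TC = 13,400×£61.84 + (13,400/5200.0)×145 + (5200.0/2)×0.16×£61.84 = £854,755.09.
Lowest total cost among the candidates is at Q = 622.2.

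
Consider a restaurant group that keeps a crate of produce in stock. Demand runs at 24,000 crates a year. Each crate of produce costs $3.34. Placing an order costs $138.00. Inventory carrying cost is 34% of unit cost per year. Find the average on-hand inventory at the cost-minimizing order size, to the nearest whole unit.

Holding cost H = 0.34 × $3.34 = $1.1356 per unit per year.
EOQ = √(2DS/H) = √(2 × 24,000 × 138 / 1.1356) ≈ 2415.17.
Average inventory = Q*/2 ≈ 2415.17 / 2 = 1207.584.

Average inventory ≈ 1,208 crates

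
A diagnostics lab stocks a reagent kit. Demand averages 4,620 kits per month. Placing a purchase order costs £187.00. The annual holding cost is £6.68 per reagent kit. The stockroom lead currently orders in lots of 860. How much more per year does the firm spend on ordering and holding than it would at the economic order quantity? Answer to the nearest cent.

Extra cost ≈ £3,158.48 per year

Annual demand D = 4,620 × 12 = 55,440.
EOQ = √(2DS/H) = √(2 × 55,440 × 187 / 6.68) ≈ 1761.81.
Cost at Q* = (D/Q*)S + (Q*/2)H = √(2DSH) ≈ £11,768.89.
Cost at Q = 860: (55,440/860)×187 + (860/2)×6.68 = £12,054.98 + £2,872.40 = £14,927.38.
Excess = £14,927.38 − £11,768.89 = £3,158.48.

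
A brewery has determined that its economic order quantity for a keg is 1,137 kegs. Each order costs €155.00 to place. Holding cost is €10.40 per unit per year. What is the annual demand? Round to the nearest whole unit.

The basic EOQ model gives Q* = √(2DS/H); rearrange for the unknown.
From Q* = √(2DS/H): D = Q*²H / (2S) = 1,137² × 10.4 / (2 × 155) = 43370.315.

D ≈ 43,370 kegs per year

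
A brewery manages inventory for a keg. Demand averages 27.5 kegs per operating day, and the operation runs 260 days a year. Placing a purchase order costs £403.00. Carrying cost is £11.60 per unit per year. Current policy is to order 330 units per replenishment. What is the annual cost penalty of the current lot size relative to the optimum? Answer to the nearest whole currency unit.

Annual demand D = 27.5 × 260 = 7,150.
EOQ = √(2DS/H) = √(2 × 7,150 × 403 / 11.6) ≈ 704.84.
Cost at Q* = (D/Q*)S + (Q*/2)H = √(2DSH) ≈ £8,176.16.
Cost at Q = 330: (7,150/330)×403 + (330/2)×11.6 = £8,731.67 + £1,914.00 = £10,645.67.
Excess = £10,645.67 − £8,176.16 = £2,469.50.

Extra cost ≈ £2,470 per year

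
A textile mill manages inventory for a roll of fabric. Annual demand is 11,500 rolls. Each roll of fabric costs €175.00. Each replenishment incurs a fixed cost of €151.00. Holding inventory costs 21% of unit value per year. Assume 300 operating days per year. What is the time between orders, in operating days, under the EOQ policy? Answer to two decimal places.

Holding cost H = 0.21 × €175.00 = €36.7500 per unit per year.
EOQ = √(2DS/H) = √(2 × 11,500 × 151 / 36.75) ≈ 307.41.
Cycle time = Q*/D × 300 = 307.41 / 11,500 × 300 ≈ 8.019 days.

T ≈ 8.02 days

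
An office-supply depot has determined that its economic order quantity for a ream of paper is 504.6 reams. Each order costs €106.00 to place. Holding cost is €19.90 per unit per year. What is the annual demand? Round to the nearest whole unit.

D ≈ 23,901 reams per year

Invert the EOQ relation Q*² = 2DS/H.
From Q* = √(2DS/H): D = Q*²H / (2S) = 504.6² × 19.9 / (2 × 106) = 23900.760.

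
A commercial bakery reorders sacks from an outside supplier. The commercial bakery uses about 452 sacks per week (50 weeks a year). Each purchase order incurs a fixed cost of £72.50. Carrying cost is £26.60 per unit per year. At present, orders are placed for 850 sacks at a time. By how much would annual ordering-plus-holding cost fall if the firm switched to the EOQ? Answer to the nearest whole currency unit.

Annual demand D = 452 × 50 = 22,600.
EOQ = √(2DS/H) = √(2 × 22,600 × 72.5 / 26.6) ≈ 350.99.
Cost at Q* = (D/Q*)S + (Q*/2)H = √(2DSH) ≈ £9,336.39.
Cost at Q = 850: (22,600/850)×72.5 + (850/2)×26.6 = £1,927.65 + £11,305.00 = £13,232.65.
Excess = £13,232.65 − £9,336.39 = £3,896.26.

Extra cost ≈ £3,896 per year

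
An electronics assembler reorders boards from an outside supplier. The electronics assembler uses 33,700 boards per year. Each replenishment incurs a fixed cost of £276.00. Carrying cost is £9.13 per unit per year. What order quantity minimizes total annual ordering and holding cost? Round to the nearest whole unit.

Q* ≈ 1,427 boards

EOQ = √(2DS / H) = √(2 × 33,700 × 276 / 9.13).
= √(18,602,400 / 9.13) = √2,037,502.7382 ≈ 1427.411.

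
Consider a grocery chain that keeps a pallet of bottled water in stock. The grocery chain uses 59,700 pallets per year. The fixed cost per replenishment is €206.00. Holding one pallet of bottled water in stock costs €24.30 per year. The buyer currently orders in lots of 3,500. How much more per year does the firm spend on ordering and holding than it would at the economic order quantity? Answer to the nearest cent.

Extra cost ≈ €21,591.02 per year

EOQ = √(2DS/H) = √(2 × 59,700 × 206 / 24.3) ≈ 1006.08.
Cost at Q* = (D/Q*)S + (Q*/2)H = √(2DSH) ≈ €24,447.75.
Cost at Q = 3,500: (59,700/3,500)×206 + (3,500/2)×24.3 = €3,513.77 + €42,525.00 = €46,038.77.
Excess = €46,038.77 − €24,447.75 = €21,591.02.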